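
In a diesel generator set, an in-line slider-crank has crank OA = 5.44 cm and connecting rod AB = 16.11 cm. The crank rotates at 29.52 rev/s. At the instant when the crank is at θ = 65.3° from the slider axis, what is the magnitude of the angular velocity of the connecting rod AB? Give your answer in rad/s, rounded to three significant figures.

27.5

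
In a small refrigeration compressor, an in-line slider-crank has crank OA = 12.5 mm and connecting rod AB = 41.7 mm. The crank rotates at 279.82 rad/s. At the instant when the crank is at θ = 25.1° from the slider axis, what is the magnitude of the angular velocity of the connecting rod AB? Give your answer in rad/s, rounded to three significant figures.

76.6

ω = 279.8 rad/s
The rod makes angle φ with the slider axis where L sinφ = r sinθ; differentiating, L cosφ·φ̇ = r ω cosθ.
L cosφ = √(L² − r² sin²θ) = 0.041361 m.
|ω_rod| = r ω |cosθ| / √(L² − r² sin²θ) = 0.0125·279.8·0.90557/0.041361 = 76.58 rad/s.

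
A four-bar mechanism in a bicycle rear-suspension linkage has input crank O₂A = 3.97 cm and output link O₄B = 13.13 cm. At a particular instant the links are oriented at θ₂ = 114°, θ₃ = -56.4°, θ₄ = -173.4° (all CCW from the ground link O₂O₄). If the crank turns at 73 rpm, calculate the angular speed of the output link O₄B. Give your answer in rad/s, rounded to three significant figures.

ω₂ = 7.645 rad/s (from 73 rpm).
Differentiating the loop-closure r₂e^{iθ₂}+r₃e^{iθ₃}=r₁+r₄e^{iθ₄} gives r₂ω₂e^{iθ₂}+r₃ω₃e^{iθ₃}=r₄ω₄e^{iθ₄}.
Eliminating the other unknown: ω₄ = r₂ω₂ sin(θ₂−θ₃) / [r₄ sin(θ₄−θ₃)].
Numerator sine = +0.16677; denominator sine = -0.89101.
Result = 0.0397·7.645·(+0.16677) / (0.1313·(-0.89101)) = -0.43262 rad/s; magnitude 0.43262 rad/s.

0.433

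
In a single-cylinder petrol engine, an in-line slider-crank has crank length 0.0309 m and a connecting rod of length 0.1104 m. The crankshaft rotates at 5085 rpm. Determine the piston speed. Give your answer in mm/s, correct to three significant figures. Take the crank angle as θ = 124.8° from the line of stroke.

ω = 2π·5085/60 = 532.5 rad/s
For an in-line slider-crank, x = r cosθ + √(L² − r² sin²θ), so v = −rω sinθ·[1 + r cosθ/√(L² − r² sin²θ)].
With r = 0.0309 m, L = 0.1104 m, θ = 124.8°: √(L² − r² sin²θ) = 0.10744 m.
v = −0.0309·532.5·0.82115·[1 + 0.0309·-0.57071/0.10744] = -11.294 m/s.
|v| = 11.294 m/s = 11294 mm/s.

11300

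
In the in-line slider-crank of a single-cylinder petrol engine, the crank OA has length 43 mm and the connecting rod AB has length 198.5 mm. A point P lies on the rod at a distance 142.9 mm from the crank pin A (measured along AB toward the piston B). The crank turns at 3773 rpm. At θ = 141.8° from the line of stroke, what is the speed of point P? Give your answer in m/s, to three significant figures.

9.94

ω = 395.1 rad/s.  Crank-pin speed |V_A| = rω = 16.99 m/s, perpendicular to OA.
Rod angle: sinφ = −(r/L) sinθ ⇒ φ = -7.699°; ω_rod = −rω cosθ/√(L²−r²sin²θ) = +67.873 rad/s.
V_P = V_A + ω_rod × AP, with AP = 0.1429 m along the rod.
Components: V_Px = −rω sinθ − a·ω_rod·sinφ = -9.2072 m/s;  V_Py = rω cosθ + a·ω_rod·cosφ = -3.7397 m/s.
|V_P| = √(V_Px² + V_Py²) = 9.9377 m/s.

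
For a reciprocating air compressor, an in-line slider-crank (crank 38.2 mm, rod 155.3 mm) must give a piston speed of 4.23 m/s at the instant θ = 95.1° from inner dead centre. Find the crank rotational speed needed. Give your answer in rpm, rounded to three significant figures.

For an in-line slider-crank, |v_piston| = rω|sinθ|·[1 + r cosθ/√(L² − r² sin²θ)].
With r = 0.0382 m, L = 0.1553 m, θ = 95.1°: the bracketed kinematic factor |dx/dθ| = 0.037191 m.
ω = v/|dx/dθ| = 4.23/0.037191 = 113.74 rad/s.
N = 60ω/(2π) = 1086.1 rpm.

1090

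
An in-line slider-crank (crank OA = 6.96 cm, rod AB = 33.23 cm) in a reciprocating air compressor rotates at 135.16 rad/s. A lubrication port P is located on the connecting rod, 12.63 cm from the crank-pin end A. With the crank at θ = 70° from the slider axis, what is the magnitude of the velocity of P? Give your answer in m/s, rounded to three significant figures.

ω = 135.2 rad/s.  Crank-pin speed |V_A| = rω = 9.4071 m/s, perpendicular to OA.
Rod angle: sinφ = −(r/L) sinθ ⇒ φ = -11.351°; ω_rod = −rω cosθ/√(L²−r²sin²θ) = -9.8755 rad/s.
V_P = V_A + ω_rod × AP, with AP = 0.1263 m along the rod.
Components: V_Px = −rω sinθ − a·ω_rod·sinφ = -9.0853 m/s;  V_Py = rω cosθ + a·ω_rod·cosφ = +1.9946 m/s.
|V_P| = √(V_Px² + V_Py²) = 9.3017 m/s.

9.30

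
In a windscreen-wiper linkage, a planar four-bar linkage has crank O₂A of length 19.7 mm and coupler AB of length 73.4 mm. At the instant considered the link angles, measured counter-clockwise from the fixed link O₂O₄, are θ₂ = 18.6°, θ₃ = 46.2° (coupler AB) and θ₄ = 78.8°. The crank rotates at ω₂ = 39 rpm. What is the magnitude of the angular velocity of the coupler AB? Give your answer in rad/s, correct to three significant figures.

1.77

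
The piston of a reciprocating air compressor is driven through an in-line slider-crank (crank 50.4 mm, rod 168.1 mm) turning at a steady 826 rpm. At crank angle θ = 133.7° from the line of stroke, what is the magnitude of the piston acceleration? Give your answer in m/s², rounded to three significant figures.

263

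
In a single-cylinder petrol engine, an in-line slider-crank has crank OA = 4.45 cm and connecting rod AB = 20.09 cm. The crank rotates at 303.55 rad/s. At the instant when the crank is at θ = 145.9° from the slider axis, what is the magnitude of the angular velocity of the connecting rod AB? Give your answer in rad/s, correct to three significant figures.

ω = 303.6 rad/s
The rod makes angle φ with the slider axis where L sinφ = r sinθ; differentiating, L cosφ·φ̇ = r ω cosθ.
L cosφ = √(L² − r² sin²θ) = 0.19934 m.
|ω_rod| = r ω |cosθ| / √(L² − r² sin²θ) = 0.0445·303.6·0.82806/0.19934 = 56.111 rad/s.

56.1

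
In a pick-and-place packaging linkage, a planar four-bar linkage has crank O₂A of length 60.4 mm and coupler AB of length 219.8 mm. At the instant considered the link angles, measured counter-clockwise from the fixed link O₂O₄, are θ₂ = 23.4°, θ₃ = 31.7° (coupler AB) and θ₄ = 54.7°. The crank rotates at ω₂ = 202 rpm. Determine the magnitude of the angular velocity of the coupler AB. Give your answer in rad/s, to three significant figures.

ω₂ = 21.15 rad/s (from 202 rpm).
Differentiating the loop-closure r₂e^{iθ₂}+r₃e^{iθ₃}=r₁+r₄e^{iθ₄} gives r₂ω₂e^{iθ₂}+r₃ω₃e^{iθ₃}=r₄ω₄e^{iθ₄}.
Eliminating the other unknown: ω₃ = r₂ω₂ sin(θ₄−θ₂) / [r₃ sin(θ₃−θ₄)].
Numerator sine = +0.51952; denominator sine = -0.39073.
Result = 0.0604·21.15·(+0.51952) / (0.2198·(-0.39073)) = -7.7288 rad/s; magnitude 7.7288 rad/s.

7.73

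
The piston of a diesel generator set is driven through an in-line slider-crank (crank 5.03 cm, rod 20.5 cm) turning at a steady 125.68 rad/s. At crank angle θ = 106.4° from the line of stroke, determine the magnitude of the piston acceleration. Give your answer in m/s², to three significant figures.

392

ω = 125.7 rad/s
x(θ) = r cosθ + √(L² − r² sin²θ); with ω constant, a = ω²·d²x/dθ².
d²x/dθ² = −r cosθ − r²(cos2θ)/√u − r⁴ sin²2θ/(4u^{3/2}),  u = L² − r² sin²θ = 0.0396966 m².
Substituting r = 0.0503 m, L = 0.205 m, θ = 106.4°: d²x/dθ² = +0.024817 m.
a = ω²·d²x/dθ² = (125.7)²·(+0.024817) = +391.99 m/s²;  |a| = 391.99 m/s².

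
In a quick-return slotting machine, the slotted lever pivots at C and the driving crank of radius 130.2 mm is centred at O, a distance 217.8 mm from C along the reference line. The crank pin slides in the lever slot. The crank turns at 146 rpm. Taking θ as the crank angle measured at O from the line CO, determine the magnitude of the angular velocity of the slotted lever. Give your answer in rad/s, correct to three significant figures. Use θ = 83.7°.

4.34

ω = 15.29 rad/s (from 146 rpm).
Crank pin A relative to C: A = (d + r cosθ, r sinθ); lever angle φ = atan2(r sinθ, d + r cosθ).
Differentiating tanφ: φ̇ = rω(d cosθ + r)/(d² + r² + 2dr cosθ).
d² + r² + 2dr cosθ = |CA|² = 0.0706125 m²;  d cosθ + r = +0.1541 m.
|ω_lever| = |0.1302·15.29·+0.1541| / 0.0706125 = 4.3442 rad/s.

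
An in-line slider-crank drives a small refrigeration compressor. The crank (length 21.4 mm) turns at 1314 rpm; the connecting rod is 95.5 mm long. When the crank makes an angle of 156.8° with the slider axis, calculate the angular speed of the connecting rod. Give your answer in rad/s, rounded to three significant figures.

ω = 137.6 rad/s (converted from 1314 rpm).
The rod makes angle φ with the slider axis where L sinφ = r sinθ; differentiating, L cosφ·φ̇ = r ω cosθ.
L cosφ = √(L² − r² sin²θ) = 0.095127 m.
|ω_rod| = r ω |cosθ| / √(L² − r² sin²θ) = 0.0214·137.6·0.91914/0.095127 = 28.452 rad/s.

28.5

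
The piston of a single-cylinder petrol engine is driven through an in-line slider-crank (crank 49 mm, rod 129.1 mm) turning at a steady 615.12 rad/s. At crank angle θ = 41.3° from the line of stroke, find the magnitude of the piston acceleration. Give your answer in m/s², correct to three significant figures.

ω = 615.1 rad/s
x(θ) = r cosθ + √(L² − r² sin²θ); with ω constant, a = ω²·d²x/dθ².
d²x/dθ² = −r cosθ − r²(cos2θ)/√u − r⁴ sin²2θ/(4u^{3/2}),  u = L² − r² sin²θ = 0.0156209 m².
Substituting r = 0.049 m, L = 0.1291 m, θ = 41.3°: d²x/dθ² = -0.040012 m.
a = ω²·d²x/dθ² = (615.1)²·(-0.040012) = -15139 m/s²;  |a| = 15139 m/s².

15100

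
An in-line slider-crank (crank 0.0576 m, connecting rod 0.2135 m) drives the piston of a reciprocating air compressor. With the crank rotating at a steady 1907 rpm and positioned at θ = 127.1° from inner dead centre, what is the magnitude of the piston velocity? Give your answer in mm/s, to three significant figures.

7650

ω = 2π·1907/60 = 199.7 rad/s
For an in-line slider-crank, x = r cosθ + √(L² − r² sin²θ), so v = −rω sinθ·[1 + r cosθ/√(L² − r² sin²θ)].
With r = 0.0576 m, L = 0.2135 m, θ = 127.1°: √(L² − r² sin²θ) = 0.2085 m.
v = −0.0576·199.7·0.79758·[1 + 0.0576·-0.60321/0.2085] = -7.6456 m/s.
|v| = 7.6456 m/s = 7645.6 mm/s.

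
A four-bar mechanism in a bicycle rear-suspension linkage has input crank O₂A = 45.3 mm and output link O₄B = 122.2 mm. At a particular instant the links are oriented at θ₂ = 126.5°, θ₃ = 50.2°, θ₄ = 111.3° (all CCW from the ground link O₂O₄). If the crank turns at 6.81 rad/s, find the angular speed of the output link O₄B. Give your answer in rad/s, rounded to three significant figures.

2.80

ω₂ = 6.81 rad/s
Differentiating the loop-closure r₂e^{iθ₂}+r₃e^{iθ₃}=r₁+r₄e^{iθ₄} gives r₂ω₂e^{iθ₂}+r₃ω₃e^{iθ₃}=r₄ω₄e^{iθ₄}.
Eliminating the other unknown: ω₄ = r₂ω₂ sin(θ₂−θ₃) / [r₄ sin(θ₄−θ₃)].
Numerator sine = +0.97155; denominator sine = +0.87546.
Result = 0.0453·6.81·(+0.97155) / (0.1222·(+0.87546)) = +2.8016 rad/s; magnitude 2.8016 rad/s.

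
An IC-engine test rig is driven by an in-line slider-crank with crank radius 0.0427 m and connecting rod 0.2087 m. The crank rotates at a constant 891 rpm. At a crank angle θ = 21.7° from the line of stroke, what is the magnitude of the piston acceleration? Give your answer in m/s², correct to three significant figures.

401

ω = 2π·891/60 = 93.31 rad/s
x(θ) = r cosθ + √(L² − r² sin²θ); with ω constant, a = ω²·d²x/dθ².
d²x/dθ² = −r cosθ − r²(cos2θ)/√u − r⁴ sin²2θ/(4u^{3/2}),  u = L² − r² sin²θ = 0.0433064 m².
Substituting r = 0.0427 m, L = 0.2087 m, θ = 21.7°: d²x/dθ² = -0.046083 m.
a = ω²·d²x/dθ² = (93.31)²·(-0.046083) = -401.2 m/s²;  |a| = 401.2 m/s².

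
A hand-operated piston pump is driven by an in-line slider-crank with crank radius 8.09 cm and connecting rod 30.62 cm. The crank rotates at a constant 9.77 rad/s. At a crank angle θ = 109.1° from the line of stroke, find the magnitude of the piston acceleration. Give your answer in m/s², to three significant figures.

4.17

ω = 9.77 rad/s
x(θ) = r cosθ + √(L² − r² sin²θ); with ω constant, a = ω²·d²x/dθ².
d²x/dθ² = −r cosθ − r²(cos2θ)/√u − r⁴ sin²2θ/(4u^{3/2}),  u = L² − r² sin²θ = 0.0879144 m².
Substituting r = 0.0809 m, L = 0.3062 m, θ = 109.1°: d²x/dθ² = +0.043661 m.
a = ω²·d²x/dθ² = (9.77)²·(+0.043661) = +4.1676 m/s²;  |a| = 4.1676 m/s².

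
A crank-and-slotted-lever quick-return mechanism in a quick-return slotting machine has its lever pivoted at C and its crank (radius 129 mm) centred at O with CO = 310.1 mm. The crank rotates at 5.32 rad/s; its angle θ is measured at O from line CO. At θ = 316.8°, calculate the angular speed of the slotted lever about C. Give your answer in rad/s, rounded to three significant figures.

1.42

ω = 5.32 rad/s
Crank pin A relative to C: A = (d + r cosθ, r sinθ); lever angle φ = atan2(r sinθ, d + r cosθ).
Differentiating tanφ: φ̇ = rω(d cosθ + r)/(d² + r² + 2dr cosθ).
d² + r² + 2dr cosθ = |CA|² = 0.171125 m²;  d cosθ + r = +0.35505 m.
|ω_lever| = |0.129·5.32·+0.35505| / 0.171125 = 1.4239 rad/s.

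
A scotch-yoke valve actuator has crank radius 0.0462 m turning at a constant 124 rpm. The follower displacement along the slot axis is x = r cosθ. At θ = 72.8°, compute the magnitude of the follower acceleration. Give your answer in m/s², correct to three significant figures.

2.30

ω = 12.99 rad/s (from 124 rpm).
x = r cosθ ⇒ ẍ = −rω² cosθ (ω constant).
|a| = rω²|cosθ| = 0.0462·(12.99)²·|cos 72.8°| = 2.3036 m/s².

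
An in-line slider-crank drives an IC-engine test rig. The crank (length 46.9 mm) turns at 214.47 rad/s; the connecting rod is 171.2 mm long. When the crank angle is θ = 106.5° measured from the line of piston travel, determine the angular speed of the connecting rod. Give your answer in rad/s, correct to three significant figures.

17.3

ω = 214.5 rad/s
The rod makes angle φ with the slider axis where L sinφ = r sinθ; differentiating, L cosφ·φ̇ = r ω cosθ.
L cosφ = √(L² − r² sin²θ) = 0.16519 m.
|ω_rod| = r ω |cosθ| / √(L² − r² sin²θ) = 0.0469·214.5·0.28402/0.16519 = 17.294 rad/s.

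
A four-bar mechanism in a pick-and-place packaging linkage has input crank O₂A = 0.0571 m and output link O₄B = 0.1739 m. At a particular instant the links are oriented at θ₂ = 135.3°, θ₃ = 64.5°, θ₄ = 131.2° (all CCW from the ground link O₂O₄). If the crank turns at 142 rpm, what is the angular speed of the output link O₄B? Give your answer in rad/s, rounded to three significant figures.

ω₂ = 14.87 rad/s (from 142 rpm).
Differentiating the loop-closure r₂e^{iθ₂}+r₃e^{iθ₃}=r₁+r₄e^{iθ₄} gives r₂ω₂e^{iθ₂}+r₃ω₃e^{iθ₃}=r₄ω₄e^{iθ₄}.
Eliminating the other unknown: ω₄ = r₂ω₂ sin(θ₂−θ₃) / [r₄ sin(θ₄−θ₃)].
Numerator sine = +0.94438; denominator sine = +0.91845.
Result = 0.0571·14.87·(+0.94438) / (0.1739·(+0.91845)) = +5.0205 rad/s; magnitude 5.0205 rad/s.

5.02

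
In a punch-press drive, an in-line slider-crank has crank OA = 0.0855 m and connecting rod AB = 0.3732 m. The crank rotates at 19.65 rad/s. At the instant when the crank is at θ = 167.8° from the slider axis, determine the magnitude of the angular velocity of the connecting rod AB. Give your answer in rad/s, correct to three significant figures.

4.41

ω = 19.65 rad/s
The rod makes angle φ with the slider axis where L sinφ = r sinθ; differentiating, L cosφ·φ̇ = r ω cosθ.
L cosφ = √(L² − r² sin²θ) = 0.37276 m.
|ω_rod| = r ω |cosθ| / √(L² − r² sin²θ) = 0.0855·19.65·0.97742/0.37276 = 4.4053 rad/s.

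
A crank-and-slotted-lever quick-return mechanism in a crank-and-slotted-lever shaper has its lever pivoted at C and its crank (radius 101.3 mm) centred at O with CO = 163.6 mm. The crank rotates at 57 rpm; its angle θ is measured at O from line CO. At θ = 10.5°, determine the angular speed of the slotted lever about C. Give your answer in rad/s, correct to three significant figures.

2.28

ω = 5.969 rad/s (from 57 rpm).
Crank pin A relative to C: A = (d + r cosθ, r sinθ); lever angle φ = atan2(r sinθ, d + r cosθ).
Differentiating tanφ: φ̇ = rω(d cosθ + r)/(d² + r² + 2dr cosθ).
d² + r² + 2dr cosθ = |CA|² = 0.069617 m²;  d cosθ + r = +0.26216 m.
|ω_lever| = |0.1013·5.969·+0.26216| / 0.069617 = 2.277 rad/s.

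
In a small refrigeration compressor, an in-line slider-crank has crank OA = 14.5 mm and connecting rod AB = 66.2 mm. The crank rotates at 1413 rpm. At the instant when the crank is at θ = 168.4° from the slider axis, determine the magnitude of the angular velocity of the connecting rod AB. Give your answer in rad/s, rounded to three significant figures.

31.8

ω = 148 rad/s (converted from 1413 rpm).
The rod makes angle φ with the slider axis where L sinφ = r sinθ; differentiating, L cosφ·φ̇ = r ω cosθ.
L cosφ = √(L² − r² sin²θ) = 0.066136 m.
|ω_rod| = r ω |cosθ| / √(L² − r² sin²θ) = 0.0145·148·0.97958/0.066136 = 31.779 rad/s.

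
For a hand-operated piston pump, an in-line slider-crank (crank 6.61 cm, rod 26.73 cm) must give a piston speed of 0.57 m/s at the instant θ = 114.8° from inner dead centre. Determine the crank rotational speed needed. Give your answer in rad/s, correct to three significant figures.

For an in-line slider-crank, |v_piston| = rω|sinθ|·[1 + r cosθ/√(L² − r² sin²θ)].
With r = 0.0661 m, L = 0.2673 m, θ = 114.8°: the bracketed kinematic factor |dx/dθ| = 0.053617 m.
ω = v/|dx/dθ| = 0.57/0.053617 = 10.631 rad/s.

10.6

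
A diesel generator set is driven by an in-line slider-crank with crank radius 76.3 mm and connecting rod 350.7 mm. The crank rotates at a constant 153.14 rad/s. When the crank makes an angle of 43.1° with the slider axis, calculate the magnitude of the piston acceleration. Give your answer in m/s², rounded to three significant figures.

1340

ω = 153.1 rad/s
x(θ) = r cosθ + √(L² − r² sin²θ); with ω constant, a = ω²·d²x/dθ².
d²x/dθ² = −r cosθ − r²(cos2θ)/√u − r⁴ sin²2θ/(4u^{3/2}),  u = L² − r² sin²θ = 0.120273 m².
Substituting r = 0.0763 m, L = 0.3507 m, θ = 43.1°: d²x/dθ² = -0.057026 m.
a = ω²·d²x/dθ² = (153.1)²·(-0.057026) = -1337.4 m/s²;  |a| = 1337.4 m/s².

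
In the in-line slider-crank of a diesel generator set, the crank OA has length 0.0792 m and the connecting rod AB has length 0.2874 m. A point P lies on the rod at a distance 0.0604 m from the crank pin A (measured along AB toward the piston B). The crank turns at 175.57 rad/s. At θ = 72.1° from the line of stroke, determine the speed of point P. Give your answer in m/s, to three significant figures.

ω = 175.6 rad/s.  Crank-pin speed |V_A| = rω = 13.905 m/s, perpendicular to OA.
Rod angle: sinφ = −(r/L) sinθ ⇒ φ = -15.203°; ω_rod = −rω cosθ/√(L²−r²sin²θ) = -15.41 rad/s.
V_P = V_A + ω_rod × AP, with AP = 0.0604 m along the rod.
Components: V_Px = −rω sinθ − a·ω_rod·sinφ = -13.476 m/s;  V_Py = rω cosθ + a·ω_rod·cosφ = +3.3756 m/s.
|V_P| = √(V_Px² + V_Py²) = 13.892 m/s.

13.9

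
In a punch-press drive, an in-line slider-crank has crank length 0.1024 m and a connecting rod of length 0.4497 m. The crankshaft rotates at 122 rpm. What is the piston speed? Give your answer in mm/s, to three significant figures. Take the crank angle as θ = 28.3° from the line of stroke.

ω = 2π·122/60 = 12.78 rad/s
For an in-line slider-crank, x = r cosθ + √(L² − r² sin²θ), so v = −rω sinθ·[1 + r cosθ/√(L² − r² sin²θ)].
With r = 0.1024 m, L = 0.4497 m, θ = 28.3°: √(L² − r² sin²θ) = 0.44707 m.
v = −0.1024·12.78·0.47409·[1 + 0.1024·0.88048/0.44707] = -0.7453 m/s.
|v| = 0.7453 m/s = 745.3 mm/s.

745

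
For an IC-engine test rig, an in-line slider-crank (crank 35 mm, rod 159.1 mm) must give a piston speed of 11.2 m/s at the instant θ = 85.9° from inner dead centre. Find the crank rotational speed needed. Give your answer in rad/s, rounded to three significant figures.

For an in-line slider-crank, |v_piston| = rω|sinθ|·[1 + r cosθ/√(L² − r² sin²θ)].
With r = 0.035 m, L = 0.1591 m, θ = 85.9°: the bracketed kinematic factor |dx/dθ| = 0.035473 m.
ω = v/|dx/dθ| = 11.2/0.035473 = 315.73 rad/s.

316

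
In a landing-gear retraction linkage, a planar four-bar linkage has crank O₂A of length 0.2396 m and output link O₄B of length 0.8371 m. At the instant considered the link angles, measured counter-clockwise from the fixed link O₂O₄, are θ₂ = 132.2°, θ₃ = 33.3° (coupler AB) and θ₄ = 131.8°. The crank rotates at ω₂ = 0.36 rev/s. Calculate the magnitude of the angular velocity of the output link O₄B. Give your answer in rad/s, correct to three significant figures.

0.647

ω₂ = 2.262 rad/s (from 0.36 rev/s).
Differentiating the loop-closure r₂e^{iθ₂}+r₃e^{iθ₃}=r₁+r₄e^{iθ₄} gives r₂ω₂e^{iθ₂}+r₃ω₃e^{iθ₃}=r₄ω₄e^{iθ₄}.
Eliminating the other unknown: ω₄ = r₂ω₂ sin(θ₂−θ₃) / [r₄ sin(θ₄−θ₃)].
Numerator sine = +0.98796; denominator sine = +0.98902.
Result = 0.2396·2.262·(+0.98796) / (0.8371·(+0.98902)) = +0.64674 rad/s; magnitude 0.64674 rad/s.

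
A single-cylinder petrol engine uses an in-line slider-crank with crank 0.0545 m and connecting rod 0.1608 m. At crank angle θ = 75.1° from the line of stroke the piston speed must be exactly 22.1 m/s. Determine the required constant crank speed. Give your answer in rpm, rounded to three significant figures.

3670

For an in-line slider-crank, |v_piston| = rω|sinθ|·[1 + r cosθ/√(L² − r² sin²θ)].
With r = 0.0545 m, L = 0.1608 m, θ = 75.1°: the bracketed kinematic factor |dx/dθ| = 0.057525 m.
ω = v/|dx/dθ| = 22.1/0.057525 = 384.18 rad/s.
N = 60ω/(2π) = 3668.6 rpm.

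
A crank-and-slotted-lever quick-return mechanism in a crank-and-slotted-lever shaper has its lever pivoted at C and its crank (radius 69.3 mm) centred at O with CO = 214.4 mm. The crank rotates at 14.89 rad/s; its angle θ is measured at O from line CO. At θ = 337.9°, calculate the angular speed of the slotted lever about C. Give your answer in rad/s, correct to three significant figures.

3.53

ω = 14.89 rad/s
Crank pin A relative to C: A = (d + r cosθ, r sinθ); lever angle φ = atan2(r sinθ, d + r cosθ).
Differentiating tanφ: φ̇ = rω(d cosθ + r)/(d² + r² + 2dr cosθ).
d² + r² + 2dr cosθ = |CA|² = 0.0783024 m²;  d cosθ + r = +0.26795 m.
|ω_lever| = |0.0693·14.89·+0.26795| / 0.0783024 = 3.531 rad/s.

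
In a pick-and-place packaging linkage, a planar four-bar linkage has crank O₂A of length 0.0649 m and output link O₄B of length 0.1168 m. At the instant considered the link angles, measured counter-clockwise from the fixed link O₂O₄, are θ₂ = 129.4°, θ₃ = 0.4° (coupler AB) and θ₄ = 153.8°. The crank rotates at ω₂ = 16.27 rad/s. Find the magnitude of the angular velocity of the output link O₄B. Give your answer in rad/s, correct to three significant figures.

ω₂ = 16.27 rad/s
Differentiating the loop-closure r₂e^{iθ₂}+r₃e^{iθ₃}=r₁+r₄e^{iθ₄} gives r₂ω₂e^{iθ₂}+r₃ω₃e^{iθ₃}=r₄ω₄e^{iθ₄}.
Eliminating the other unknown: ω₄ = r₂ω₂ sin(θ₂−θ₃) / [r₄ sin(θ₄−θ₃)].
Numerator sine = +0.77715; denominator sine = +0.44776.
Result = 0.0649·16.27·(+0.77715) / (0.1168·(+0.44776)) = +15.691 rad/s; magnitude 15.691 rad/s.

15.7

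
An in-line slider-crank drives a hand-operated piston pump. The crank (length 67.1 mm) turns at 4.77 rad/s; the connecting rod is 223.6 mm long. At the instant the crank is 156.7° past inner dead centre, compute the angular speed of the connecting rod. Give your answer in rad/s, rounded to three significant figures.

ω = 4.77 rad/s
The rod makes angle φ with the slider axis where L sinφ = r sinθ; differentiating, L cosφ·φ̇ = r ω cosθ.
L cosφ = √(L² − r² sin²θ) = 0.22202 m.
|ω_rod| = r ω |cosθ| / √(L² − r² sin²θ) = 0.0671·4.77·0.91845/0.22202 = 1.324 rad/s.

1.32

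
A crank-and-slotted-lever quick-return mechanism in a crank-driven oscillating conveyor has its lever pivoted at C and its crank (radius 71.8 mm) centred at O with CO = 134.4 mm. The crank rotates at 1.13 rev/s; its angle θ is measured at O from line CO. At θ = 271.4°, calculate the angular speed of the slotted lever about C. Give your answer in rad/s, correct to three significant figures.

ω = 7.1 rad/s (from 1.13 rev/s).
Crank pin A relative to C: A = (d + r cosθ, r sinθ); lever angle φ = atan2(r sinθ, d + r cosθ).
Differentiating tanφ: φ̇ = rω(d cosθ + r)/(d² + r² + 2dr cosθ).
d² + r² + 2dr cosθ = |CA|² = 0.0236901 m²;  d cosθ + r = +0.075084 m.
|ω_lever| = |0.0718·7.1·+0.075084| / 0.0236901 = 1.6157 rad/s.

1.62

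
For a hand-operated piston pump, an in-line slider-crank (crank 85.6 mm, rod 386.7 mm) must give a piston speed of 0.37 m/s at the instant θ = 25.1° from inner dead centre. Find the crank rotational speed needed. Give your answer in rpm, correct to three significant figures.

For an in-line slider-crank, |v_piston| = rω|sinθ|·[1 + r cosθ/√(L² − r² sin²θ)].
With r = 0.0856 m, L = 0.3867 m, θ = 25.1°: the bracketed kinematic factor |dx/dθ| = 0.043623 m.
ω = v/|dx/dθ| = 0.37/0.043623 = 8.4818 rad/s.
N = 60ω/(2π) = 80.996 rpm.

81.0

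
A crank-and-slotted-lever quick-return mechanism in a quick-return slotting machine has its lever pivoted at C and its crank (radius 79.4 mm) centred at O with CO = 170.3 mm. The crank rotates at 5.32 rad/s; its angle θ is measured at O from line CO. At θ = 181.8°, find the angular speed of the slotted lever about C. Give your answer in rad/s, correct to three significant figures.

ω = 5.32 rad/s
Crank pin A relative to C: A = (d + r cosθ, r sinθ); lever angle φ = atan2(r sinθ, d + r cosθ).
Differentiating tanφ: φ̇ = rω(d cosθ + r)/(d² + r² + 2dr cosθ).
d² + r² + 2dr cosθ = |CA|² = 0.00827615 m²;  d cosθ + r = -0.090816 m.
|ω_lever| = |0.0794·5.32·-0.090816| / 0.00827615 = 4.6352 rad/s.

4.64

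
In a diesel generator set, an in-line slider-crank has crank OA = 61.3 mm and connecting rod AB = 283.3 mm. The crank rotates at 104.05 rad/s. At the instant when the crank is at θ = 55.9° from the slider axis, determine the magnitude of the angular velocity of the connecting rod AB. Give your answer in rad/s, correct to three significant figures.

ω = 104 rad/s
The rod makes angle φ with the slider axis where L sinφ = r sinθ; differentiating, L cosφ·φ̇ = r ω cosθ.
L cosφ = √(L² − r² sin²θ) = 0.27872 m.
|ω_rod| = r ω |cosθ| / √(L² − r² sin²θ) = 0.0613·104·0.56064/0.27872 = 12.83 rad/s.

12.8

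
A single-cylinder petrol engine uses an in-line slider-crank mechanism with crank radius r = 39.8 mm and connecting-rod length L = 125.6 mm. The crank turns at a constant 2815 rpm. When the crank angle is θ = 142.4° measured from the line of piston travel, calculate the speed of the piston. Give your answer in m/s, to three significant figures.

ω = 2π·2815/60 = 294.8 rad/s
For an in-line slider-crank, x = r cosθ + √(L² − r² sin²θ), so v = −rω sinθ·[1 + r cosθ/√(L² − r² sin²θ)].
With r = 0.0398 m, L = 0.1256 m, θ = 142.4°: √(L² − r² sin²θ) = 0.12323 m.
v = −0.0398·294.8·0.61015·[1 + 0.0398·-0.79229/0.12323] = -5.3267 m/s.
|v| = 5.3267 m/s.

5.33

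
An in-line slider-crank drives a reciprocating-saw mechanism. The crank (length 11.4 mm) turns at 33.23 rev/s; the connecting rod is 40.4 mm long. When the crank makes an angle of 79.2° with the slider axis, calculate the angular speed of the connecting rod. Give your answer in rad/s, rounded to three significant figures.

11.5

ω = 208.8 rad/s (converted from 33.23 rev/s).
The rod makes angle φ with the slider axis where L sinφ = r sinθ; differentiating, L cosφ·φ̇ = r ω cosθ.
L cosφ = √(L² − r² sin²θ) = 0.038817 m.
|ω_rod| = r ω |cosθ| / √(L² − r² sin²θ) = 0.0114·208.8·0.18738/0.038817 = 11.49 rad/s.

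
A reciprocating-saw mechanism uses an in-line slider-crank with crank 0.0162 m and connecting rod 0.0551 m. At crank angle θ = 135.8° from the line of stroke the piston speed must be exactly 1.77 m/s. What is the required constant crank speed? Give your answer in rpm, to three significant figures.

For an in-line slider-crank, |v_piston| = rω|sinθ|·[1 + r cosθ/√(L² − r² sin²θ)].
With r = 0.0162 m, L = 0.0551 m, θ = 135.8°: the bracketed kinematic factor |dx/dθ| = 0.0088619 m.
ω = v/|dx/dθ| = 1.77/0.0088619 = 199.73 rad/s.
N = 60ω/(2π) = 1907.3 rpm.

1910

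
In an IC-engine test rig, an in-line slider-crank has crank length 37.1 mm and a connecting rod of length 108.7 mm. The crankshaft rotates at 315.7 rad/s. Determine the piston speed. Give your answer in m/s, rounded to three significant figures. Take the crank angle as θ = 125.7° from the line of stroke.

ω = 315.7 rad/s
For an in-line slider-crank, x = r cosθ + √(L² − r² sin²θ), so v = −rω sinθ·[1 + r cosθ/√(L² − r² sin²θ)].
With r = 0.0371 m, L = 0.1087 m, θ = 125.7°: √(L² − r² sin²θ) = 0.10444 m.
v = −0.0371·315.7·0.81208·[1 + 0.0371·-0.58354/0.10444] = -7.5399 m/s.
|v| = 7.5399 m/s.

7.54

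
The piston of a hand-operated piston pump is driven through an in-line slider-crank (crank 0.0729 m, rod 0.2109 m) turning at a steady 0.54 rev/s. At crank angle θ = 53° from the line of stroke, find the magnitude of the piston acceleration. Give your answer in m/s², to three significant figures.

ω = 2π·0.54 = 3.393 rad/s
x(θ) = r cosθ + √(L² − r² sin²θ); with ω constant, a = ω²·d²x/dθ².
d²x/dθ² = −r cosθ − r²(cos2θ)/√u − r⁴ sin²2θ/(4u^{3/2}),  u = L² − r² sin²θ = 0.0410892 m².
Substituting r = 0.0729 m, L = 0.2109 m, θ = 53°: d²x/dθ² = -0.037429 m.
a = ω²·d²x/dθ² = (3.393)²·(-0.037429) = -0.43088 m/s²;  |a| = 0.43088 m/s².

0.431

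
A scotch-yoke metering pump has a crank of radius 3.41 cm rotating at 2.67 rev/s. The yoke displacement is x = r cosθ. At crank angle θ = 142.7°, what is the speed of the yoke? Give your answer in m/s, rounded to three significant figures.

ω = 16.78 rad/s (from 2.67 rev/s).
x = r cosθ ⇒ ẋ = −rω sinθ.
|v| = rω|sinθ| = 0.0341·16.78·|sin 142.7°| = 0.34666 m/s.

0.347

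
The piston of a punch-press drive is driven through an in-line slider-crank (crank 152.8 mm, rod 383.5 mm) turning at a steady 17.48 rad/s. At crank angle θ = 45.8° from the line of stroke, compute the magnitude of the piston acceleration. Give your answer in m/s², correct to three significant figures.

ω = 17.48 rad/s
x(θ) = r cosθ + √(L² − r² sin²θ); with ω constant, a = ω²·d²x/dθ².
d²x/dθ² = −r cosθ − r²(cos2θ)/√u − r⁴ sin²2θ/(4u^{3/2}),  u = L² − r² sin²θ = 0.135072 m².
Substituting r = 0.1528 m, L = 0.3835 m, θ = 45.8°: d²x/dθ² = -0.1075 m.
a = ω²·d²x/dθ² = (17.48)²·(-0.1075) = -32.845 m/s²;  |a| = 32.845 m/s².

32.8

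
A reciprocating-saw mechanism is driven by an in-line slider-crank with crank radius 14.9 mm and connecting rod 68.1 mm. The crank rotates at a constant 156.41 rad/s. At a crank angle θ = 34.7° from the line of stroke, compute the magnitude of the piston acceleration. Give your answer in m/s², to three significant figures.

329

ω = 156.4 rad/s
x(θ) = r cosθ + √(L² − r² sin²θ); with ω constant, a = ω²·d²x/dθ².
d²x/dθ² = −r cosθ − r²(cos2θ)/√u − r⁴ sin²2θ/(4u^{3/2}),  u = L² − r² sin²θ = 0.00456566 m².
Substituting r = 0.0149 m, L = 0.0681 m, θ = 34.7°: d²x/dθ² = -0.013441 m.
a = ω²·d²x/dθ² = (156.4)²·(-0.013441) = -328.82 m/s²;  |a| = 328.82 m/s².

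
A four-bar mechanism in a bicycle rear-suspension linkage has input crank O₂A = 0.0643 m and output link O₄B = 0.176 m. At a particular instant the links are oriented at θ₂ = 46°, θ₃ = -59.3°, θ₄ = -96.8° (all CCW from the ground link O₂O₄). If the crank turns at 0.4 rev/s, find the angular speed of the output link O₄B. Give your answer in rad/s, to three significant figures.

1.45

ω₂ = 2.513 rad/s (from 0.4 rev/s).
Differentiating the loop-closure r₂e^{iθ₂}+r₃e^{iθ₃}=r₁+r₄e^{iθ₄} gives r₂ω₂e^{iθ₂}+r₃ω₃e^{iθ₃}=r₄ω₄e^{iθ₄}.
Eliminating the other unknown: ω₄ = r₂ω₂ sin(θ₂−θ₃) / [r₄ sin(θ₄−θ₃)].
Numerator sine = +0.96456; denominator sine = -0.60876.
Result = 0.0643·2.513·(+0.96456) / (0.176·(-0.60876)) = -1.4549 rad/s; magnitude 1.4549 rad/s.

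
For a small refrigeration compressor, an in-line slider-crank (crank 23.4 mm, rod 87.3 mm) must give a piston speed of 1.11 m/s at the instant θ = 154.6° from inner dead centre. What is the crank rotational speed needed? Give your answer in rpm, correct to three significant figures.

1400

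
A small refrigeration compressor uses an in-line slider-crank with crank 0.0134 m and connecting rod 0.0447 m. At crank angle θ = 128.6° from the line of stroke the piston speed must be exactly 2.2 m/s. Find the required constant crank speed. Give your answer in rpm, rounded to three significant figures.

For an in-line slider-crank, |v_piston| = rω|sinθ|·[1 + r cosθ/√(L² − r² sin²θ)].
With r = 0.0134 m, L = 0.0447 m, θ = 128.6°: the bracketed kinematic factor |dx/dθ| = 0.0084577 m.
ω = v/|dx/dθ| = 2.2/0.0084577 = 260.12 rad/s.
N = 60ω/(2π) = 2483.9 rpm.

2480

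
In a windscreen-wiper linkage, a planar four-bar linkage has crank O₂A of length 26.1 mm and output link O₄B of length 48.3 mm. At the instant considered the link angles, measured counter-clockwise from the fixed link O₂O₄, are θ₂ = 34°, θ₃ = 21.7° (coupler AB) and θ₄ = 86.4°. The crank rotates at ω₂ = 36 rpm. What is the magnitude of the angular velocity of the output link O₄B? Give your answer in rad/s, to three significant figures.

0.480

ω₂ = 3.77 rad/s (from 36 rpm).
Differentiating the loop-closure r₂e^{iθ₂}+r₃e^{iθ₃}=r₁+r₄e^{iθ₄} gives r₂ω₂e^{iθ₂}+r₃ω₃e^{iθ₃}=r₄ω₄e^{iθ₄}.
Eliminating the other unknown: ω₄ = r₂ω₂ sin(θ₂−θ₃) / [r₄ sin(θ₄−θ₃)].
Numerator sine = +0.21303; denominator sine = +0.90408.
Result = 0.0261·3.77·(+0.21303) / (0.0483·(+0.90408)) = +0.48002 rad/s; magnitude 0.48002 rad/s.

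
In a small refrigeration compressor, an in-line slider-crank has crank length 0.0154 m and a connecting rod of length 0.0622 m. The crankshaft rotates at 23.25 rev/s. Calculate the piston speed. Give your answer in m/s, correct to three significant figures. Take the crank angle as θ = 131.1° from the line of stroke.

1.41

ω = 2π·23.2 = 146.1 rad/s
For an in-line slider-crank, x = r cosθ + √(L² − r² sin²θ), so v = −rω sinθ·[1 + r cosθ/√(L² − r² sin²θ)].
With r = 0.0154 m, L = 0.0622 m, θ = 131.1°: √(L² − r² sin²θ) = 0.061108 m.
v = −0.0154·146.1·0.75356·[1 + 0.0154·-0.65738/0.061108] = -1.4144 m/s.
|v| = 1.4144 m/s.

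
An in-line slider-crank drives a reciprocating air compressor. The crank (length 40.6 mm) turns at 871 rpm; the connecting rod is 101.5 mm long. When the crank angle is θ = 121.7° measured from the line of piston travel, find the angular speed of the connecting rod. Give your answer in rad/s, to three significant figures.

ω = 91.21 rad/s (converted from 871 rpm).
The rod makes angle φ with the slider axis where L sinφ = r sinθ; differentiating, L cosφ·φ̇ = r ω cosθ.
L cosφ = √(L² − r² sin²θ) = 0.095441 m.
|ω_rod| = r ω |cosθ| / √(L² − r² sin²θ) = 0.0406·91.21·0.52547/0.095441 = 20.389 rad/s.

20.4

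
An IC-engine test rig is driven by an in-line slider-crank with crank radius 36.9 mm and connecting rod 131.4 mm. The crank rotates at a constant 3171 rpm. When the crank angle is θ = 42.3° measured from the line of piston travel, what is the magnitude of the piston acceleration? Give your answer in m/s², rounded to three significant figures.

3140

ω = 2π·3171/60 = 332.1 rad/s
x(θ) = r cosθ + √(L² − r² sin²θ); with ω constant, a = ω²·d²x/dθ².
d²x/dθ² = −r cosθ − r²(cos2θ)/√u − r⁴ sin²2θ/(4u^{3/2}),  u = L² − r² sin²θ = 0.0166492 m².
Substituting r = 0.0369 m, L = 0.1314 m, θ = 42.3°: d²x/dθ² = -0.028499 m.
a = ω²·d²x/dθ² = (332.1)²·(-0.028499) = -3142.6 m/s²;  |a| = 3142.6 m/s².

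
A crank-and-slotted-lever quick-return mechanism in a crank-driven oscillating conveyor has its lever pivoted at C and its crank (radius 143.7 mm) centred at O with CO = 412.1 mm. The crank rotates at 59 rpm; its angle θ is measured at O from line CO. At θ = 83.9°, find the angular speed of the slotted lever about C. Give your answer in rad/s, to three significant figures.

0.820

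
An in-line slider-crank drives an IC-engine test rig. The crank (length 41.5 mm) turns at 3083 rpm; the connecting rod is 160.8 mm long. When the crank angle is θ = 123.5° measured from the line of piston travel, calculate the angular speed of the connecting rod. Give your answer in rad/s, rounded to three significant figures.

47.1

ω = 322.9 rad/s (converted from 3083 rpm).
The rod makes angle φ with the slider axis where L sinφ = r sinθ; differentiating, L cosφ·φ̇ = r ω cosθ.
L cosφ = √(L² − r² sin²θ) = 0.15703 m.
|ω_rod| = r ω |cosθ| / √(L² − r² sin²θ) = 0.0415·322.9·0.55194/0.15703 = 47.092 rad/s.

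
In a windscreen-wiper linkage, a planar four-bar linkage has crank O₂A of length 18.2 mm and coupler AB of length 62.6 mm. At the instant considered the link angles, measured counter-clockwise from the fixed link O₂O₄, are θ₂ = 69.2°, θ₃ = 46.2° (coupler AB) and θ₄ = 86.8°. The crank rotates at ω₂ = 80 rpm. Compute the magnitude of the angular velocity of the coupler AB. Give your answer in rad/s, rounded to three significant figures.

1.13

ω₂ = 8.378 rad/s (from 80 rpm).
Differentiating the loop-closure r₂e^{iθ₂}+r₃e^{iθ₃}=r₁+r₄e^{iθ₄} gives r₂ω₂e^{iθ₂}+r₃ω₃e^{iθ₃}=r₄ω₄e^{iθ₄}.
Eliminating the other unknown: ω₃ = r₂ω₂ sin(θ₄−θ₂) / [r₃ sin(θ₃−θ₄)].
Numerator sine = +0.30237; denominator sine = -0.65077.
Result = 0.0182·8.378·(+0.30237) / (0.0626·(-0.65077)) = -1.1317 rad/s; magnitude 1.1317 rad/s.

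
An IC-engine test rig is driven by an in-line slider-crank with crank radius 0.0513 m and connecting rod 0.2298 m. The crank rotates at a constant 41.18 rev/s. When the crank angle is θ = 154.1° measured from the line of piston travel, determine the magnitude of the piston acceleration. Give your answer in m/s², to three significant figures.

2610

ω = 2π·41.2 = 258.7 rad/s
x(θ) = r cosθ + √(L² − r² sin²θ); with ω constant, a = ω²·d²x/dθ².
d²x/dθ² = −r cosθ − r²(cos2θ)/√u − r⁴ sin²2θ/(4u^{3/2}),  u = L² − r² sin²θ = 0.0523059 m².
Substituting r = 0.0513 m, L = 0.2298 m, θ = 154.1°: d²x/dθ² = +0.038942 m.
a = ω²·d²x/dθ² = (258.7)²·(+0.038942) = +2607.1 m/s²;  |a| = 2607.1 m/s².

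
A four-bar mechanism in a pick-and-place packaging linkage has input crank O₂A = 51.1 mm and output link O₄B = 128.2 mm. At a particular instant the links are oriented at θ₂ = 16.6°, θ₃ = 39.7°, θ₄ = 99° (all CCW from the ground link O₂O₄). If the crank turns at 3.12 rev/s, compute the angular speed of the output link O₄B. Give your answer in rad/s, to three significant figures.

ω₂ = 19.6 rad/s (from 3.12 rev/s).
Differentiating the loop-closure r₂e^{iθ₂}+r₃e^{iθ₃}=r₁+r₄e^{iθ₄} gives r₂ω₂e^{iθ₂}+r₃ω₃e^{iθ₃}=r₄ω₄e^{iθ₄}.
Eliminating the other unknown: ω₄ = r₂ω₂ sin(θ₂−θ₃) / [r₄ sin(θ₄−θ₃)].
Numerator sine = -0.39234; denominator sine = +0.85985.
Result = 0.0511·19.6·(-0.39234) / (0.1282·(+0.85985)) = -3.5654 rad/s; magnitude 3.5654 rad/s.

3.57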